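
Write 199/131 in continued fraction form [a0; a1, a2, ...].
[1; 1, 1, 12, 1, 1, 2]

Euclidean algorithm steps:
199 = 1 × 131 + 68
131 = 1 × 68 + 63
68 = 1 × 63 + 5
63 = 12 × 5 + 3
5 = 1 × 3 + 2
3 = 1 × 2 + 1
2 = 2 × 1 + 0
Continued fraction: [1; 1, 1, 12, 1, 1, 2]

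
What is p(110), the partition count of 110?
607163746

p(n) counts ways to write n as a sum of positive integers (order ignored).
Euler's pentagonal recurrence: p(k) = p(k-1) + p(k-2) - p(k-5) - p(k-7) + p(k-12) + p(k-15) - ... (offsets j(3j∓1)/2, signs ++--, p(0)=1, p(<0)=0).
DP table for k = 0..109: p(0)=1, p(1)=1, p(2)=2, p(3)=3, p(4)=5, p(5)=7, p(6)=11, p(7)=15, p(8)=22, p(9)=30, p(10)=42, p(11)=56, p(12)=77, p(13)=101, p(14)=135, p(15)=176, p(16)=231, p(17)=297, p(18)=385, p(19)=490, p(20)=627, p(21)=792, p(22)=1002, p(23)=1255, p(24)=1575, p(25)=1958, p(26)=2436, p(27)=3010, p(28)=3718, p(29)=4565, p(30)=5604, p(31)=6842, p(32)=8349, p(33)=10143, p(34)=12310, p(35)=14883, p(36)=17977, p(37)=21637, p(38)=26015, p(39)=31185, p(40)=37338, p(41)=44583, p(42)=53174, p(43)=63261, p(44)=75175, p(45)=89134, p(46)=105558, p(47)=124754, p(48)=147273, p(49)=173525, p(50)=204226, p(51)=239943, p(52)=281589, p(53)=329931, p(54)=386155, p(55)=451276, p(56)=526823, p(57)=614154, p(58)=715220, p(59)=831820, p(60)=966467, p(61)=1121505, p(62)=1300156, p(63)=1505499, p(64)=1741630, p(65)=2012558, p(66)=2323520, p(67)=2679689, p(68)=3087735, p(69)=3554345, p(70)=4087968, p(71)=4697205, p(72)=5392783, p(73)=6185689, p(74)=7089500, p(75)=8118264, p(76)=9289091, p(77)=10619863, p(78)=12132164, p(79)=13848650, p(80)=15796476, p(81)=18004327, p(82)=20506255, p(83)=23338469, p(84)=26543660, p(85)=30167357, p(86)=34262962, p(87)=38887673, p(88)=44108109, p(89)=49995925, p(90)=56634173, p(91)=64112359, p(92)=72533807, p(93)=82010177, p(94)=92669720, p(95)=104651419, p(96)=118114304, p(97)=133230930, p(98)=150198136, p(99)=169229875, p(100)=190569292, p(101)=214481126, p(102)=241265379, p(103)=271248950, p(104)=304801365, p(105)=342325709, p(106)=384276336, p(107)=431149389, p(108)=483502844, p(109)=541946240.
Final step: p(110) = p(109) + p(108) - p(105) - p(103) + p(98) + p(95) - p(88) - p(84) + p(75) + p(70) - p(59) - p(53) + p(40) + p(33) - p(18) - p(10)
= 541946240 + 483502844 - 342325709 - 271248950 + 150198136 + 104651419 - 44108109 - 26543660 + 8118264 + 4087968 - 831820 - 329931 + 37338 + 10143 - 385 - 42
= 607163746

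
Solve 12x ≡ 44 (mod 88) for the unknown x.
x ≡ 11 (mod 22)

gcd(12, 88) = 4, which divides 44, so solutions exist.
Divide through by 4: 3x ≡ 11 (mod 22).
Find 3^(-1) mod 22 by the extended Euclidean algorithm:
22 = 7 × 3 + 1  ⟹  1 = (1)·22 + (-7)·3
So (-7)·3 ≡ 1 (mod 22), i.e. 3^(-1) ≡ -7 ≡ 15 (mod 22).
x ≡ 15 × 11 = 165 ≡ 11 (mod 22).
Check: 12 × 11 = 132 ≡ 44 (mod 88).
x ≡ 11 (mod 22), giving 4 solutions mod 88.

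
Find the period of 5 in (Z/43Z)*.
42

43 is prime, so ord(5) divides φ(43) = 42.
Divisors of 42: 1, 2, 3, 6, 7, 14, 21, 42.
Repeated squaring: 5^1 ≡ 5, 5^2 ≡ 25, 5^4 ≡ 23, 5^8 ≡ 13, 5^16 ≡ 40, 5^32 ≡ 9 (mod 43).
Test 5^d mod 43 for each divisor d in increasing order:
5^1 ≡ 5
5^2 ≡ 25
5^3 = 5^2·5^1 ≡ 39
5^6 = 5^4·5^2 ≡ 16
5^7 = 5^4·5^2·5^1 ≡ 37
5^14 = 5^8·5^4·5^2 ≡ 36
5^21 = 5^16·5^4·5^1 ≡ 42
5^42 = 5^32·5^8·5^2 ≡ 1  ← first divisor giving 1
The order is 42.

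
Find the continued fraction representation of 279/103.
[2; 1, 2, 2, 3, 4]

Euclidean algorithm steps:
279 = 2 × 103 + 73
103 = 1 × 73 + 30
73 = 2 × 30 + 13
30 = 2 × 13 + 4
13 = 3 × 4 + 1
4 = 4 × 1 + 0
Continued fraction: [2; 1, 2, 2, 3, 4]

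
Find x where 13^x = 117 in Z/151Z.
133

Baby-step giant-step with step n = ⌈√151⌉ = 13.
Baby steps 13^j mod 151 (j:value) for j=0..12: 0:1, 1:13, 2:18, 3:83, 4:22, 5:135, 6:94, 7:14, 8:31, 9:101, 10:105, 11:6, 12:78.
Giant-step multiplier: 13^(-13) ≡ 13^(150-13) = 13^137 ≡ 7 (mod 151).
Giant steps γ_i = 117·7^i mod 151: γ_0=117, γ_1=64, γ_2=146, γ_3=116, γ_4=57, γ_5=97, γ_6=75, γ_7=72, γ_8=51, γ_9=55, γ_10=83 (in table at j=3).
x = i·n + j = 10·13 + 3 = 133.
Check: 13^133 ≡ 117 (mod 151).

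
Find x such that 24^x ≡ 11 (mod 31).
11

Baby-step giant-step with step n = ⌈√31⌉ = 6.
Baby steps 24^j mod 31 (j:value) for j=0..5: 0:1, 1:24, 2:18, 3:29, 4:14, 5:26.
Giant-step multiplier: 24^(-6) ≡ 24^(30-6) = 24^24 ≡ 8 (mod 31).
Giant steps γ_i = 11·8^i mod 31: γ_0=11, γ_1=26 (in table at j=5).
x = i·n + j = 1·6 + 5 = 11.
Check: 24^11 ≡ 11 (mod 31).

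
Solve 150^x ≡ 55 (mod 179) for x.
171

Baby-step giant-step with step n = ⌈√179⌉ = 14.
Baby steps 150^j mod 179 (j:value) for j=0..13: 0:1, 1:150, 2:125, 3:134, 4:52, 5:103, 6:56, 7:166, 8:19, 9:165, 10:48, 11:40, 12:93, 13:167.
Giant-step multiplier: 150^(-14) ≡ 150^(178-14) = 150^164 ≡ 161 (mod 179).
Giant steps γ_i = 55·161^i mod 179: γ_0=55, γ_1=84, γ_2=99, γ_3=8, γ_4=35, γ_5=86, γ_6=63, γ_7=119, γ_8=6, γ_9=71, γ_10=154, γ_11=92, γ_12=134 (in table at j=3).
x = i·n + j = 12·14 + 3 = 171.
Check: 150^171 ≡ 55 (mod 179).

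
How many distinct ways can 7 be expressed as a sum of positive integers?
15

p(n) counts ways to write n as a sum of positive integers (order ignored).
Examples: 7; 6 + 1; 5 + 2; 5 + 1 + 1; 4 + 3; ... (15 total)
p(7) = 15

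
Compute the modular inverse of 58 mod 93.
85

gcd(58, 93) = 1, so the inverse exists.
Extended Euclidean algorithm on (93, 58):
93 = 1 × 58 + 35  ⟹  35 = (1)·93 + (-1)·58
58 = 1 × 35 + 23  ⟹  23 = (-1)·93 + (2)·58
35 = 1 × 23 + 12  ⟹  12 = (2)·93 + (-3)·58
23 = 1 × 12 + 11  ⟹  11 = (-3)·93 + (5)·58
12 = 1 × 11 + 1  ⟹  1 = (5)·93 + (-8)·58
So (-8)·58 ≡ 1 (mod 93), i.e. 58^(-1) ≡ -8 ≡ 85 (mod 93).
Check: 58 × 85 = 4930 ≡ 1 (mod 93)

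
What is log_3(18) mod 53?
51

Baby-step giant-step with step n = ⌈√53⌉ = 8.
Baby steps 3^j mod 53 (j:value) for j=0..7: 0:1, 1:3, 2:9, 3:27, 4:28, 5:31, 6:40, 7:14.
Giant-step multiplier: 3^(-8) ≡ 3^(52-8) = 3^44 ≡ 24 (mod 53).
Giant steps γ_i = 18·24^i mod 53: γ_0=18, γ_1=8, γ_2=33, γ_3=50, γ_4=34, γ_5=21, γ_6=27 (in table at j=3).
x = i·n + j = 6·8 + 3 = 51.
Check: 3^51 ≡ 18 (mod 53).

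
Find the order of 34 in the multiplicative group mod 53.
52

53 is prime, so ord(34) divides φ(53) = 52.
Divisors of 52: 1, 2, 4, 13, 26, 52.
Repeated squaring: 34^1 ≡ 34, 34^2 ≡ 43, 34^4 ≡ 47, 34^8 ≡ 36, 34^16 ≡ 24, 34^32 ≡ 46 (mod 53).
Test 34^d mod 53 for each divisor d in increasing order:
34^1 ≡ 34
34^2 ≡ 43
34^4 ≡ 47
34^13 = 34^8·34^4·34^1 ≡ 23
34^26 = 34^16·34^8·34^2 ≡ 52
34^52 = 34^32·34^16·34^4 ≡ 1  ← first divisor giving 1
The order is 52.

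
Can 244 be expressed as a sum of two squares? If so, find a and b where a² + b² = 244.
10² + 12² (a=10, b=12)

Factorization: 244 = 2^2 × 61
By Fermat: n is sum of two squares iff every prime p ≡ 3 (mod 4) appears to even power.
All primes ≡ 3 (mod 4) appear to even power.
Search a = 0, 1, 2, … for 244 - a² a perfect square: first hit at a = 10: 244 - 100 = 144 = 12².
244 = 10² + 12² = 100 + 144 ✓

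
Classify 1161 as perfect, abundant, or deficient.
deficient

Proper divisors of 1161: sum = 1 + 3 + 9 + 27 + 43 + 129 + 387 = 599
Since 599 < 1161, 1161 is deficient.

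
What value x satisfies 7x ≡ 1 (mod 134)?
115

gcd(7, 134) = 1, so the inverse exists.
Extended Euclidean algorithm on (134, 7):
134 = 19 × 7 + 1  ⟹  1 = (1)·134 + (-19)·7
So (-19)·7 ≡ 1 (mod 134), i.e. 7^(-1) ≡ -19 ≡ 115 (mod 134).
Check: 7 × 115 = 805 ≡ 1 (mod 134)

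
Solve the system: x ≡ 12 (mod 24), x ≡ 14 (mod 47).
108

Using Chinese Remainder Theorem:
M = 24 × 47 = 1128
M1 = 47, M2 = 24
y1 = 47^(-1) mod 24 = 23
y2 = 24^(-1) mod 47 = 2
x = (12×47×23 + 14×24×2) mod 1128 = 108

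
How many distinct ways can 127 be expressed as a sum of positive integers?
3913864295

p(n) counts ways to write n as a sum of positive integers (order ignored).
Euler's pentagonal recurrence: p(k) = p(k-1) + p(k-2) - p(k-5) - p(k-7) + p(k-12) + p(k-15) - ... (offsets j(3j∓1)/2, signs ++--, p(0)=1, p(<0)=0).
DP table for k = 0..126: p(0)=1, p(1)=1, p(2)=2, p(3)=3, p(4)=5, p(5)=7, p(6)=11, p(7)=15, p(8)=22, p(9)=30, p(10)=42, p(11)=56, p(12)=77, p(13)=101, p(14)=135, p(15)=176, p(16)=231, p(17)=297, p(18)=385, p(19)=490, p(20)=627, p(21)=792, p(22)=1002, p(23)=1255, p(24)=1575, p(25)=1958, p(26)=2436, p(27)=3010, p(28)=3718, p(29)=4565, p(30)=5604, p(31)=6842, p(32)=8349, p(33)=10143, p(34)=12310, p(35)=14883, p(36)=17977, p(37)=21637, p(38)=26015, p(39)=31185, p(40)=37338, p(41)=44583, p(42)=53174, p(43)=63261, p(44)=75175, p(45)=89134, p(46)=105558, p(47)=124754, p(48)=147273, p(49)=173525, p(50)=204226, p(51)=239943, p(52)=281589, p(53)=329931, p(54)=386155, p(55)=451276, p(56)=526823, p(57)=614154, p(58)=715220, p(59)=831820, p(60)=966467, p(61)=1121505, p(62)=1300156, p(63)=1505499, p(64)=1741630, p(65)=2012558, p(66)=2323520, p(67)=2679689, p(68)=3087735, p(69)=3554345, p(70)=4087968, p(71)=4697205, p(72)=5392783, p(73)=6185689, p(74)=7089500, p(75)=8118264, p(76)=9289091, p(77)=10619863, p(78)=12132164, p(79)=13848650, p(80)=15796476, p(81)=18004327, p(82)=20506255, p(83)=23338469, p(84)=26543660, p(85)=30167357, p(86)=34262962, p(87)=38887673, p(88)=44108109, p(89)=49995925, p(90)=56634173, p(91)=64112359, p(92)=72533807, p(93)=82010177, p(94)=92669720, p(95)=104651419, p(96)=118114304, p(97)=133230930, p(98)=150198136, p(99)=169229875, p(100)=190569292, p(101)=214481126, p(102)=241265379, p(103)=271248950, p(104)=304801365, p(105)=342325709, p(106)=384276336, p(107)=431149389, p(108)=483502844, p(109)=541946240, p(110)=607163746, p(111)=679903203, p(112)=761002156, p(113)=851376628, p(114)=952050665, p(115)=1064144451, p(116)=1188908248, p(117)=1327710076, p(118)=1482074143, p(119)=1653668665, p(120)=1844349560, p(121)=2056148051, p(122)=2291320912, p(123)=2552338241, p(124)=2841940500, p(125)=3163127352, p(126)=3519222692.
Final step: p(127) = p(126) + p(125) - p(122) - p(120) + p(115) + p(112) - p(105) - p(101) + p(92) + p(87) - p(76) - p(70) + p(57) + p(50) - p(35) - p(27) + p(10) + p(1)
= 3519222692 + 3163127352 - 2291320912 - 1844349560 + 1064144451 + 761002156 - 342325709 - 214481126 + 72533807 + 38887673 - 9289091 - 4087968 + 614154 + 204226 - 14883 - 3010 + 42 + 1
= 3913864295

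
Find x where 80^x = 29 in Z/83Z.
48

Baby-step giant-step with step n = ⌈√83⌉ = 10.
Baby steps 80^j mod 83 (j:value) for j=0..9: 0:1, 1:80, 2:9, 3:56, 4:81, 5:6, 6:65, 7:54, 8:4, 9:71.
Giant-step multiplier: 80^(-10) ≡ 80^(82-10) = 80^72 ≡ 30 (mod 83).
Giant steps γ_i = 29·30^i mod 83: γ_0=29, γ_1=40, γ_2=38, γ_3=61, γ_4=4 (in table at j=8).
x = i·n + j = 4·10 + 8 = 48.
Check: 80^48 ≡ 29 (mod 83).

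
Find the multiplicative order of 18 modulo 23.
11

23 is prime, so ord(18) divides φ(23) = 22.
Divisors of 22: 1, 2, 11, 22.
Repeated squaring: 18^1 ≡ 18, 18^2 ≡ 2, 18^4 ≡ 4, 18^8 ≡ 16, 18^16 ≡ 3 (mod 23).
Test 18^d mod 23 for each divisor d in increasing order:
18^1 ≡ 18
18^2 ≡ 2
18^11 = 18^8·18^2·18^1 ≡ 1  ← first divisor giving 1
The order is 11.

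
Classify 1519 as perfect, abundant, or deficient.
deficient

Proper divisors of 1519: sum = 1 + 7 + 31 + 49 + 217 = 305
Since 305 < 1519, 1519 is deficient.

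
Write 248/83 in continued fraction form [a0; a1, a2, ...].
[2; 1, 82]

Euclidean algorithm steps:
248 = 2 × 83 + 82
83 = 1 × 82 + 1
82 = 82 × 1 + 0
Continued fraction: [2; 1, 82]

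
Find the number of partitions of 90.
56634173

p(n) counts ways to write n as a sum of positive integers (order ignored).
Euler's pentagonal recurrence: p(k) = p(k-1) + p(k-2) - p(k-5) - p(k-7) + p(k-12) + p(k-15) - ... (offsets j(3j∓1)/2, signs ++--, p(0)=1, p(<0)=0).
DP table for k = 0..89: p(0)=1, p(1)=1, p(2)=2, p(3)=3, p(4)=5, p(5)=7, p(6)=11, p(7)=15, p(8)=22, p(9)=30, p(10)=42, p(11)=56, p(12)=77, p(13)=101, p(14)=135, p(15)=176, p(16)=231, p(17)=297, p(18)=385, p(19)=490, p(20)=627, p(21)=792, p(22)=1002, p(23)=1255, p(24)=1575, p(25)=1958, p(26)=2436, p(27)=3010, p(28)=3718, p(29)=4565, p(30)=5604, p(31)=6842, p(32)=8349, p(33)=10143, p(34)=12310, p(35)=14883, p(36)=17977, p(37)=21637, p(38)=26015, p(39)=31185, p(40)=37338, p(41)=44583, p(42)=53174, p(43)=63261, p(44)=75175, p(45)=89134, p(46)=105558, p(47)=124754, p(48)=147273, p(49)=173525, p(50)=204226, p(51)=239943, p(52)=281589, p(53)=329931, p(54)=386155, p(55)=451276, p(56)=526823, p(57)=614154, p(58)=715220, p(59)=831820, p(60)=966467, p(61)=1121505, p(62)=1300156, p(63)=1505499, p(64)=1741630, p(65)=2012558, p(66)=2323520, p(67)=2679689, p(68)=3087735, p(69)=3554345, p(70)=4087968, p(71)=4697205, p(72)=5392783, p(73)=6185689, p(74)=7089500, p(75)=8118264, p(76)=9289091, p(77)=10619863, p(78)=12132164, p(79)=13848650, p(80)=15796476, p(81)=18004327, p(82)=20506255, p(83)=23338469, p(84)=26543660, p(85)=30167357, p(86)=34262962, p(87)=38887673, p(88)=44108109, p(89)=49995925.
Final step: p(90) = p(89) + p(88) - p(85) - p(83) + p(78) + p(75) - p(68) - p(64) + p(55) + p(50) - p(39) - p(33) + p(20) + p(13)
= 49995925 + 44108109 - 30167357 - 23338469 + 12132164 + 8118264 - 3087735 - 1741630 + 451276 + 204226 - 31185 - 10143 + 627 + 101
= 56634173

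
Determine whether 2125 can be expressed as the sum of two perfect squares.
3² + 46² (a=3, b=46)

Factorization: 2125 = 5^3 × 17
By Fermat: n is sum of two squares iff every prime p ≡ 3 (mod 4) appears to even power.
All primes ≡ 3 (mod 4) appear to even power.
Search a = 0, 1, 2, … for 2125 - a² a perfect square: first hit at a = 3: 2125 - 9 = 2116 = 46².
2125 = 3² + 46² = 9 + 2116 ✓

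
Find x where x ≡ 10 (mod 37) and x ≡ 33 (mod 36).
861

Using Chinese Remainder Theorem:
M = 37 × 36 = 1332
M1 = 36, M2 = 37
y1 = 36^(-1) mod 37 = 36
y2 = 37^(-1) mod 36 = 1
x = (10×36×36 + 33×37×1) mod 1332 = 861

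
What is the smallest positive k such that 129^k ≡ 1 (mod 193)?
16

193 is prime, so ord(129) divides φ(193) = 192.
Divisors of 192: 1, 2, 3, 4, 6, 8, 12, 16, 24, 32, 48, 64, 96, 192.
Repeated squaring: 129^1 ≡ 129, 129^2 ≡ 43, 129^4 ≡ 112, 129^8 ≡ 192, 129^16 ≡ 1, 129^32 ≡ 1, 129^64 ≡ 1, 129^128 ≡ 1 (mod 193).
Test 129^d mod 193 for each divisor d in increasing order:
129^1 ≡ 129
129^2 ≡ 43
129^3 = 129^2·129^1 ≡ 143
129^4 ≡ 112
129^6 = 129^4·129^2 ≡ 184
129^8 ≡ 192
129^12 = 129^8·129^4 ≡ 81
129^16 ≡ 1  ← first divisor giving 1
The order is 16.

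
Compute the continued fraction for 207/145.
[1; 2, 2, 1, 20]

Euclidean algorithm steps:
207 = 1 × 145 + 62
145 = 2 × 62 + 21
62 = 2 × 21 + 20
21 = 1 × 20 + 1
20 = 20 × 1 + 0
Continued fraction: [1; 2, 2, 1, 20]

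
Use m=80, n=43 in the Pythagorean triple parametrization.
(4551, 6880, 8249)

Euclid's formula: a = m² - n², b = 2mn, c = m² + n²
m = 80, n = 43
a = 80² - 43² = 6400 - 1849 = 4551
b = 2 × 80 × 43 = 6880
c = 80² + 43² = 6400 + 1849 = 8249
Verification: 4551² + 6880² = 20711601 + 47334400 = 68046001 = 8249² ✓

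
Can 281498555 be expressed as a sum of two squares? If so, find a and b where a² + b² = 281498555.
Not possible

Factorization: 281498555 = 5 × 13 × 163^3
By Fermat: n is sum of two squares iff every prime p ≡ 3 (mod 4) appears to even power.
Prime(s) ≡ 3 (mod 4) with odd exponent: [(163, 3)]
Therefore 281498555 cannot be expressed as a² + b².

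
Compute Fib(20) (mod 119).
101

Matrix identity: Q^n = [[F_(n+1), F_n], [F_n, F_(n-1)]] with Q = [[1,1],[1,0]].
n = 20 = 10100₂. Square-and-multiply, entries mod 119:
Q^1 = [[1,1],[1,0]]
Q^2 = (Q^1)² = [[2,1],[1,1]]
Q^5 = (Q^2)²·Q = [[8,5],[5,3]]
Q^10 = (Q^5)² = [[89,55],[55,34]]
Q^20 = (Q^10)² = [[117,101],[101,16]]
F_20 mod 119 = Q^20[0][1] = 101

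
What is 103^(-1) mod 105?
52

gcd(103, 105) = 1, so the inverse exists.
Extended Euclidean algorithm on (105, 103):
105 = 1 × 103 + 2  ⟹  2 = (1)·105 + (-1)·103
103 = 51 × 2 + 1  ⟹  1 = (-51)·105 + (52)·103
So (52)·103 ≡ 1 (mod 105), i.e. 103^(-1) ≡ 52 (mod 105).
Check: 103 × 52 = 5356 ≡ 1 (mod 105)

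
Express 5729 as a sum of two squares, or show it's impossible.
20² + 73² (a=20, b=73)

Factorization: 5729 = 17 × 337
By Fermat: n is sum of two squares iff every prime p ≡ 3 (mod 4) appears to even power.
All primes ≡ 3 (mod 4) appear to even power.
Search a = 0, 1, 2, … for 5729 - a² a perfect square: first hit at a = 20: 5729 - 400 = 5329 = 73².
5729 = 20² + 73² = 400 + 5329 ✓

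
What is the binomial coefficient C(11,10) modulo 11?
0

Using Lucas' theorem:
Write n=11 and k=10 in base 11:
n in base 11: [1, 0]
k in base 11: [0, 10]
C(11,10) mod 11 = ∏ C(n_i, k_i) mod 11
Digit binomials (mod 11): C(1,0) = 1; C(0,10) = 0 (k_i > n_i)
Product: 1 × 0 = 0 ≡ 0 (mod 11)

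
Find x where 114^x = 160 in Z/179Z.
121

Baby-step giant-step with step n = ⌈√179⌉ = 14.
Baby steps 114^j mod 179 (j:value) for j=0..13: 0:1, 1:114, 2:108, 3:140, 4:29, 5:84, 6:89, 7:122, 8:125, 9:109, 10:75, 11:137, 12:45, 13:118.
Giant-step multiplier: 114^(-14) ≡ 114^(178-14) = 114^164 ≡ 126 (mod 179).
Giant steps γ_i = 160·126^i mod 179: γ_0=160, γ_1=112, γ_2=150, γ_3=105, γ_4=163, γ_5=132, γ_6=164, γ_7=79, γ_8=109 (in table at j=9).
x = i·n + j = 8·14 + 9 = 121.
Check: 114^121 ≡ 160 (mod 179).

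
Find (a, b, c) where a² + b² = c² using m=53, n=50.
(309, 5300, 5309)

Euclid's formula: a = m² - n², b = 2mn, c = m² + n²
m = 53, n = 50
a = 53² - 50² = 2809 - 2500 = 309
b = 2 × 53 × 50 = 5300
c = 53² + 50² = 2809 + 2500 = 5309
Verification: 309² + 5300² = 95481 + 28090000 = 28185481 = 5309² ✓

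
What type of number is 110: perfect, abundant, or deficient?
deficient

Proper divisors of 110: sum = 1 + 2 + 5 + 10 + 11 + 22 + 55 = 106
Since 106 < 110, 110 is deficient.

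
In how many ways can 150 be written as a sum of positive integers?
40853235313

p(n) counts ways to write n as a sum of positive integers (order ignored).
Euler's pentagonal recurrence: p(k) = p(k-1) + p(k-2) - p(k-5) - p(k-7) + p(k-12) + p(k-15) - ... (offsets j(3j∓1)/2, signs ++--, p(0)=1, p(<0)=0).
DP table for k = 0..149: p(0)=1, p(1)=1, p(2)=2, p(3)=3, p(4)=5, p(5)=7, p(6)=11, p(7)=15, p(8)=22, p(9)=30, p(10)=42, p(11)=56, p(12)=77, p(13)=101, p(14)=135, p(15)=176, p(16)=231, p(17)=297, p(18)=385, p(19)=490, p(20)=627, p(21)=792, p(22)=1002, p(23)=1255, p(24)=1575, p(25)=1958, p(26)=2436, p(27)=3010, p(28)=3718, p(29)=4565, p(30)=5604, p(31)=6842, p(32)=8349, p(33)=10143, p(34)=12310, p(35)=14883, p(36)=17977, p(37)=21637, p(38)=26015, p(39)=31185, p(40)=37338, p(41)=44583, p(42)=53174, p(43)=63261, p(44)=75175, p(45)=89134, p(46)=105558, p(47)=124754, p(48)=147273, p(49)=173525, p(50)=204226, p(51)=239943, p(52)=281589, p(53)=329931, p(54)=386155, p(55)=451276, p(56)=526823, p(57)=614154, p(58)=715220, p(59)=831820, p(60)=966467, p(61)=1121505, p(62)=1300156, p(63)=1505499, p(64)=1741630, p(65)=2012558, p(66)=2323520, p(67)=2679689, p(68)=3087735, p(69)=3554345, p(70)=4087968, p(71)=4697205, p(72)=5392783, p(73)=6185689, p(74)=7089500, p(75)=8118264, p(76)=9289091, p(77)=10619863, p(78)=12132164, p(79)=13848650, p(80)=15796476, p(81)=18004327, p(82)=20506255, p(83)=23338469, p(84)=26543660, p(85)=30167357, p(86)=34262962, p(87)=38887673, p(88)=44108109, p(89)=49995925, p(90)=56634173, p(91)=64112359, p(92)=72533807, p(93)=82010177, p(94)=92669720, p(95)=104651419, p(96)=118114304, p(97)=133230930, p(98)=150198136, p(99)=169229875, p(100)=190569292, p(101)=214481126, p(102)=241265379, p(103)=271248950, p(104)=304801365, p(105)=342325709, p(106)=384276336, p(107)=431149389, p(108)=483502844, p(109)=541946240, p(110)=607163746, p(111)=679903203, p(112)=761002156, p(113)=851376628, p(114)=952050665, p(115)=1064144451, p(116)=1188908248, p(117)=1327710076, p(118)=1482074143, p(119)=1653668665, p(120)=1844349560, p(121)=2056148051, p(122)=2291320912, p(123)=2552338241, p(124)=2841940500, p(125)=3163127352, p(126)=3519222692, p(127)=3913864295, p(128)=4351078600, p(129)=4835271870, p(130)=5371315400, p(131)=5964539504, p(132)=6620830889, p(133)=7346629512, p(134)=8149040695, p(135)=9035836076, p(136)=10015581680, p(137)=11097645016, p(138)=12292341831, p(139)=13610949895, p(140)=15065878135, p(141)=16670689208, p(142)=18440293320, p(143)=20390982757, p(144)=22540654445, p(145)=24908858009, p(146)=27517052599, p(147)=30388671978, p(148)=33549419497, p(149)=37027355200.
Final step: p(150) = p(149) + p(148) - p(145) - p(143) + p(138) + p(135) - p(128) - p(124) + p(115) + p(110) - p(99) - p(93) + p(80) + p(73) - p(58) - p(50) + p(33) + p(24) - p(5)
= 37027355200 + 33549419497 - 24908858009 - 20390982757 + 12292341831 + 9035836076 - 4351078600 - 2841940500 + 1064144451 + 607163746 - 169229875 - 82010177 + 15796476 + 6185689 - 715220 - 204226 + 10143 + 1575 - 7
= 40853235313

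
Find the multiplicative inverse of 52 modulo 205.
138

gcd(52, 205) = 1, so the inverse exists.
Extended Euclidean algorithm on (205, 52):
205 = 3 × 52 + 49  ⟹  49 = (1)·205 + (-3)·52
52 = 1 × 49 + 3  ⟹  3 = (-1)·205 + (4)·52
49 = 16 × 3 + 1  ⟹  1 = (17)·205 + (-67)·52
So (-67)·52 ≡ 1 (mod 205), i.e. 52^(-1) ≡ -67 ≡ 138 (mod 205).
Check: 52 × 138 = 7176 ≡ 1 (mod 205)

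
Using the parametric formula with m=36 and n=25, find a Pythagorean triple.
(671, 1800, 1921)

Euclid's formula: a = m² - n², b = 2mn, c = m² + n²
m = 36, n = 25
a = 36² - 25² = 1296 - 625 = 671
b = 2 × 36 × 25 = 1800
c = 36² + 25² = 1296 + 625 = 1921
Verification: 671² + 1800² = 450241 + 3240000 = 3690241 = 1921² ✓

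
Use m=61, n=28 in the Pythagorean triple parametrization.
(2937, 3416, 4505)

Euclid's formula: a = m² - n², b = 2mn, c = m² + n²
m = 61, n = 28
a = 61² - 28² = 3721 - 784 = 2937
b = 2 × 61 × 28 = 3416
c = 61² + 28² = 3721 + 784 = 4505
Verification: 2937² + 3416² = 8625969 + 11669056 = 20295025 = 4505² ✓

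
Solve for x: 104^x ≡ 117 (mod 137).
45

Baby-step giant-step with step n = ⌈√137⌉ = 12.
Baby steps 104^j mod 137 (j:value) for j=0..11: 0:1, 1:104, 2:130, 3:94, 4:49, 5:27, 6:68, 7:85, 8:72, 9:90, 10:44, 11:55.
Giant-step multiplier: 104^(-12) ≡ 104^(136-12) = 104^124 ≡ 4 (mod 137).
Giant steps γ_i = 117·4^i mod 137: γ_0=117, γ_1=57, γ_2=91, γ_3=90 (in table at j=9).
x = i·n + j = 3·12 + 9 = 45.
Check: 104^45 ≡ 117 (mod 137).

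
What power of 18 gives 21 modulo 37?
14

Baby-step giant-step with step n = ⌈√37⌉ = 7.
Baby steps 18^j mod 37 (j:value) for j=0..6: 0:1, 1:18, 2:28, 3:23, 4:7, 5:15, 6:11.
Giant-step multiplier: 18^(-7) ≡ 18^(36-7) = 18^29 ≡ 20 (mod 37).
Giant steps γ_i = 21·20^i mod 37: γ_0=21, γ_1=13, γ_2=1 (in table at j=0).
x = i·n + j = 2·7 + 0 = 14.
Check: 18^14 ≡ 21 (mod 37).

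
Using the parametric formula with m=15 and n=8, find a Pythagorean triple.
(161, 240, 289)

Euclid's formula: a = m² - n², b = 2mn, c = m² + n²
m = 15, n = 8
a = 15² - 8² = 225 - 64 = 161
b = 2 × 15 × 8 = 240
c = 15² + 8² = 225 + 64 = 289
Verification: 161² + 240² = 25921 + 57600 = 83521 = 289² ✓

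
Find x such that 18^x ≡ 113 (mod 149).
86

Baby-step giant-step with step n = ⌈√149⌉ = 13.
Baby steps 18^j mod 149 (j:value) for j=0..12: 0:1, 1:18, 2:26, 3:21, 4:80, 5:99, 6:143, 7:41, 8:142, 9:23, 10:116, 11:2, 12:36.
Giant-step multiplier: 18^(-13) ≡ 18^(148-13) = 18^135 ≡ 43 (mod 149).
Giant steps γ_i = 113·43^i mod 149: γ_0=113, γ_1=91, γ_2=39, γ_3=38, γ_4=144, γ_5=83, γ_6=142 (in table at j=8).
x = i·n + j = 6·13 + 8 = 86.
Check: 18^86 ≡ 113 (mod 149).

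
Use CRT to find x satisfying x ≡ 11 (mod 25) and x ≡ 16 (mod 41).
836

Using Chinese Remainder Theorem:
M = 25 × 41 = 1025
M1 = 41, M2 = 25
y1 = 41^(-1) mod 25 = 11
y2 = 25^(-1) mod 41 = 23
x = (11×41×11 + 16×25×23) mod 1025 = 836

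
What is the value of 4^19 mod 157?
143

Repeated squaring. Binary of 19 = 10011.
4^1 ≡ 4 (mod 157); 4^2 ≡ 16 (mod 157); 4^4 ≡ 99 (mod 157); 4^8 ≡ 67 (mod 157); 4^16 ≡ 93 (mod 157)
4^19 = 4^1 × 4^2 × 4^16 ≡ 143 (mod 157)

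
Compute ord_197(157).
98

197 is prime, so ord(157) divides φ(197) = 196.
Divisors of 196: 1, 2, 4, 7, 14, 28, 49, 98, 196.
Repeated squaring: 157^1 ≡ 157, 157^2 ≡ 24, 157^4 ≡ 182, 157^8 ≡ 28, 157^16 ≡ 193, 157^32 ≡ 16, 157^64 ≡ 59, 157^128 ≡ 132 (mod 197).
Test 157^d mod 197 for each divisor d in increasing order:
157^1 ≡ 157
157^2 ≡ 24
157^4 ≡ 182
157^7 = 157^4·157^2·157^1 ≡ 19
157^14 = 157^8·157^4·157^2 ≡ 164
157^28 = 157^16·157^8·157^4 ≡ 104
157^49 = 157^32·157^16·157^1 ≡ 196
157^98 = 157^64·157^32·157^2 ≡ 1  ← first divisor giving 1
The order is 98.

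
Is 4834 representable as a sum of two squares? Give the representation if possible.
45² + 53² (a=45, b=53)

Factorization: 4834 = 2 × 2417
By Fermat: n is sum of two squares iff every prime p ≡ 3 (mod 4) appears to even power.
All primes ≡ 3 (mod 4) appear to even power.
Search a = 0, 1, 2, … for 4834 - a² a perfect square: first hit at a = 45: 4834 - 2025 = 2809 = 53².
4834 = 45² + 53² = 2025 + 2809 ✓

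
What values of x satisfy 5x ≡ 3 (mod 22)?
x ≡ 5 (mod 22)

gcd(5, 22) = 1, which divides 3, so solutions exist.
Find 5^(-1) mod 22 by the extended Euclidean algorithm:
22 = 4 × 5 + 2  ⟹  2 = (1)·22 + (-4)·5
5 = 2 × 2 + 1  ⟹  1 = (-2)·22 + (9)·5
So (9)·5 ≡ 1 (mod 22), i.e. 5^(-1) ≡ 9 (mod 22).
x ≡ 9 × 3 = 27 ≡ 5 (mod 22).
Check: 5 × 5 = 25 ≡ 3 (mod 22).
Unique solution: x ≡ 5 (mod 22)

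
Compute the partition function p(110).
607163746

p(n) counts ways to write n as a sum of positive integers (order ignored).
Euler's pentagonal recurrence: p(k) = p(k-1) + p(k-2) - p(k-5) - p(k-7) + p(k-12) + p(k-15) - ... (offsets j(3j∓1)/2, signs ++--, p(0)=1, p(<0)=0).
DP table for k = 0..109: p(0)=1, p(1)=1, p(2)=2, p(3)=3, p(4)=5, p(5)=7, p(6)=11, p(7)=15, p(8)=22, p(9)=30, p(10)=42, p(11)=56, p(12)=77, p(13)=101, p(14)=135, p(15)=176, p(16)=231, p(17)=297, p(18)=385, p(19)=490, p(20)=627, p(21)=792, p(22)=1002, p(23)=1255, p(24)=1575, p(25)=1958, p(26)=2436, p(27)=3010, p(28)=3718, p(29)=4565, p(30)=5604, p(31)=6842, p(32)=8349, p(33)=10143, p(34)=12310, p(35)=14883, p(36)=17977, p(37)=21637, p(38)=26015, p(39)=31185, p(40)=37338, p(41)=44583, p(42)=53174, p(43)=63261, p(44)=75175, p(45)=89134, p(46)=105558, p(47)=124754, p(48)=147273, p(49)=173525, p(50)=204226, p(51)=239943, p(52)=281589, p(53)=329931, p(54)=386155, p(55)=451276, p(56)=526823, p(57)=614154, p(58)=715220, p(59)=831820, p(60)=966467, p(61)=1121505, p(62)=1300156, p(63)=1505499, p(64)=1741630, p(65)=2012558, p(66)=2323520, p(67)=2679689, p(68)=3087735, p(69)=3554345, p(70)=4087968, p(71)=4697205, p(72)=5392783, p(73)=6185689, p(74)=7089500, p(75)=8118264, p(76)=9289091, p(77)=10619863, p(78)=12132164, p(79)=13848650, p(80)=15796476, p(81)=18004327, p(82)=20506255, p(83)=23338469, p(84)=26543660, p(85)=30167357, p(86)=34262962, p(87)=38887673, p(88)=44108109, p(89)=49995925, p(90)=56634173, p(91)=64112359, p(92)=72533807, p(93)=82010177, p(94)=92669720, p(95)=104651419, p(96)=118114304, p(97)=133230930, p(98)=150198136, p(99)=169229875, p(100)=190569292, p(101)=214481126, p(102)=241265379, p(103)=271248950, p(104)=304801365, p(105)=342325709, p(106)=384276336, p(107)=431149389, p(108)=483502844, p(109)=541946240.
Final step: p(110) = p(109) + p(108) - p(105) - p(103) + p(98) + p(95) - p(88) - p(84) + p(75) + p(70) - p(59) - p(53) + p(40) + p(33) - p(18) - p(10)
= 541946240 + 483502844 - 342325709 - 271248950 + 150198136 + 104651419 - 44108109 - 26543660 + 8118264 + 4087968 - 831820 - 329931 + 37338 + 10143 - 385 - 42
= 607163746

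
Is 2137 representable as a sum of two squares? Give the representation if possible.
29² + 36² (a=29, b=36)

Factorization: 2137 = 2137
By Fermat: n is sum of two squares iff every prime p ≡ 3 (mod 4) appears to even power.
All primes ≡ 3 (mod 4) appear to even power.
Search a = 0, 1, 2, … for 2137 - a² a perfect square: first hit at a = 29: 2137 - 841 = 1296 = 36².
2137 = 29² + 36² = 841 + 1296 ✓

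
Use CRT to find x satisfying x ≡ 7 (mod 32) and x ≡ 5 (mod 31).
935

Using Chinese Remainder Theorem:
M = 32 × 31 = 992
M1 = 31, M2 = 32
y1 = 31^(-1) mod 32 = 31
y2 = 32^(-1) mod 31 = 1
x = (7×31×31 + 5×32×1) mod 992 = 935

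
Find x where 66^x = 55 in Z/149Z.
101

Baby-step giant-step with step n = ⌈√149⌉ = 13.
Baby steps 66^j mod 149 (j:value) for j=0..12: 0:1, 1:66, 2:35, 3:75, 4:33, 5:92, 6:112, 7:91, 8:46, 9:56, 10:120, 11:23, 12:28.
Giant-step multiplier: 66^(-13) ≡ 66^(148-13) = 66^135 ≡ 77 (mod 149).
Giant steps γ_i = 55·77^i mod 149: γ_0=55, γ_1=63, γ_2=83, γ_3=133, γ_4=109, γ_5=49, γ_6=48, γ_7=120 (in table at j=10).
x = i·n + j = 7·13 + 10 = 101.
Check: 66^101 ≡ 55 (mod 149).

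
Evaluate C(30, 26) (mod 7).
0

Using Lucas' theorem:
Write n=30 and k=26 in base 7:
n in base 7: [4, 2]
k in base 7: [3, 5]
C(30,26) mod 7 = ∏ C(n_i, k_i) mod 7
Digit binomials (mod 7): C(4,3) = 4; C(2,5) = 0 (k_i > n_i)
Product: 4 × 0 = 0 ≡ 0 (mod 7)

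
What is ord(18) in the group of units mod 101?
100

101 is prime, so ord(18) divides φ(101) = 100.
Divisors of 100: 1, 2, 4, 5, 10, 20, 25, 50, 100.
Repeated squaring: 18^1 ≡ 18, 18^2 ≡ 21, 18^4 ≡ 37, 18^8 ≡ 56, 18^16 ≡ 5, 18^32 ≡ 25, 18^64 ≡ 19 (mod 101).
Test 18^d mod 101 for each divisor d in increasing order:
18^1 ≡ 18
18^2 ≡ 21
18^4 ≡ 37
18^5 = 18^4·18^1 ≡ 60
18^10 = 18^8·18^2 ≡ 65
18^20 = 18^16·18^4 ≡ 84
18^25 = 18^16·18^8·18^1 ≡ 91
18^50 = 18^32·18^16·18^2 ≡ 100
18^100 = 18^64·18^32·18^4 ≡ 1  ← first divisor giving 1
The order is 100.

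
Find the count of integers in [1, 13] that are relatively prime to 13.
12

13 = 13
φ(n) = n × ∏(1 - 1/p) for each prime p dividing n
φ(13) = 13 × (1 - 1/13) = 12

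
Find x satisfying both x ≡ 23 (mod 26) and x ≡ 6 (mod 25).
231

Using Chinese Remainder Theorem:
M = 26 × 25 = 650
M1 = 25, M2 = 26
y1 = 25^(-1) mod 26 = 25
y2 = 26^(-1) mod 25 = 1
x = (23×25×25 + 6×26×1) mod 650 = 231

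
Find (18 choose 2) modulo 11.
10

Using Lucas' theorem:
Write n=18 and k=2 in base 11:
n in base 11: [1, 7]
k in base 11: [0, 2]
C(18,2) mod 11 = ∏ C(n_i, k_i) mod 11
Digit binomials (mod 11): C(1,0) = 1; C(7,2) = 21 ≡ 10
Product: 1 × 10 = 10 ≡ 10 (mod 11)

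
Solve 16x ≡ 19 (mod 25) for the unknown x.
x ≡ 9 (mod 25)

gcd(16, 25) = 1, which divides 19, so solutions exist.
Find 16^(-1) mod 25 by the extended Euclidean algorithm:
25 = 1 × 16 + 9  ⟹  9 = (1)·25 + (-1)·16
16 = 1 × 9 + 7  ⟹  7 = (-1)·25 + (2)·16
9 = 1 × 7 + 2  ⟹  2 = (2)·25 + (-3)·16
7 = 3 × 2 + 1  ⟹  1 = (-7)·25 + (11)·16
So (11)·16 ≡ 1 (mod 25), i.e. 16^(-1) ≡ 11 (mod 25).
x ≡ 11 × 19 = 209 ≡ 9 (mod 25).
Check: 16 × 9 = 144 ≡ 19 (mod 25).
Unique solution: x ≡ 9 (mod 25)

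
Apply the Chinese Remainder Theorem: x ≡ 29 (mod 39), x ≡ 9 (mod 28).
653

Using Chinese Remainder Theorem:
M = 39 × 28 = 1092
M1 = 28, M2 = 39
y1 = 28^(-1) mod 39 = 7
y2 = 39^(-1) mod 28 = 23
x = (29×28×7 + 9×39×23) mod 1092 = 653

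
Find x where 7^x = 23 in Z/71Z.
15

Baby-step giant-step with step n = ⌈√71⌉ = 9.
Baby steps 7^j mod 71 (j:value) for j=0..8: 0:1, 1:7, 2:49, 3:59, 4:58, 5:51, 6:2, 7:14, 8:27.
Giant-step multiplier: 7^(-9) ≡ 7^(70-9) = 7^61 ≡ 68 (mod 71).
Giant steps γ_i = 23·68^i mod 71: γ_0=23, γ_1=2 (in table at j=6).
x = i·n + j = 1·9 + 6 = 15.
Check: 7^15 ≡ 23 (mod 71).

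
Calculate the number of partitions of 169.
250438925115

p(n) counts ways to write n as a sum of positive integers (order ignored).
Euler's pentagonal recurrence: p(k) = p(k-1) + p(k-2) - p(k-5) - p(k-7) + p(k-12) + p(k-15) - ... (offsets j(3j∓1)/2, signs ++--, p(0)=1, p(<0)=0).
DP table for k = 0..168: p(0)=1, p(1)=1, p(2)=2, p(3)=3, p(4)=5, p(5)=7, p(6)=11, p(7)=15, p(8)=22, p(9)=30, p(10)=42, p(11)=56, p(12)=77, p(13)=101, p(14)=135, p(15)=176, p(16)=231, p(17)=297, p(18)=385, p(19)=490, p(20)=627, p(21)=792, p(22)=1002, p(23)=1255, p(24)=1575, p(25)=1958, p(26)=2436, p(27)=3010, p(28)=3718, p(29)=4565, p(30)=5604, p(31)=6842, p(32)=8349, p(33)=10143, p(34)=12310, p(35)=14883, p(36)=17977, p(37)=21637, p(38)=26015, p(39)=31185, p(40)=37338, p(41)=44583, p(42)=53174, p(43)=63261, p(44)=75175, p(45)=89134, p(46)=105558, p(47)=124754, p(48)=147273, p(49)=173525, p(50)=204226, p(51)=239943, p(52)=281589, p(53)=329931, p(54)=386155, p(55)=451276, p(56)=526823, p(57)=614154, p(58)=715220, p(59)=831820, p(60)=966467, p(61)=1121505, p(62)=1300156, p(63)=1505499, p(64)=1741630, p(65)=2012558, p(66)=2323520, p(67)=2679689, p(68)=3087735, p(69)=3554345, p(70)=4087968, p(71)=4697205, p(72)=5392783, p(73)=6185689, p(74)=7089500, p(75)=8118264, p(76)=9289091, p(77)=10619863, p(78)=12132164, p(79)=13848650, p(80)=15796476, p(81)=18004327, p(82)=20506255, p(83)=23338469, p(84)=26543660, p(85)=30167357, p(86)=34262962, p(87)=38887673, p(88)=44108109, p(89)=49995925, p(90)=56634173, p(91)=64112359, p(92)=72533807, p(93)=82010177, p(94)=92669720, p(95)=104651419, p(96)=118114304, p(97)=133230930, p(98)=150198136, p(99)=169229875, p(100)=190569292, p(101)=214481126, p(102)=241265379, p(103)=271248950, p(104)=304801365, p(105)=342325709, p(106)=384276336, p(107)=431149389, p(108)=483502844, p(109)=541946240, p(110)=607163746, p(111)=679903203, p(112)=761002156, p(113)=851376628, p(114)=952050665, p(115)=1064144451, p(116)=1188908248, p(117)=1327710076, p(118)=1482074143, p(119)=1653668665, p(120)=1844349560, p(121)=2056148051, p(122)=2291320912, p(123)=2552338241, p(124)=2841940500, p(125)=3163127352, p(126)=3519222692, p(127)=3913864295, p(128)=4351078600, p(129)=4835271870, p(130)=5371315400, p(131)=5964539504, p(132)=6620830889, p(133)=7346629512, p(134)=8149040695, p(135)=9035836076, p(136)=10015581680, p(137)=11097645016, p(138)=12292341831, p(139)=13610949895, p(140)=15065878135, p(141)=16670689208, p(142)=18440293320, p(143)=20390982757, p(144)=22540654445, p(145)=24908858009, p(146)=27517052599, p(147)=30388671978, p(148)=33549419497, p(149)=37027355200, p(150)=40853235313, p(151)=45060624582, p(152)=49686288421, p(153)=54770336324, p(154)=60356673280, p(155)=66493182097, p(156)=73232243759, p(157)=80630964769, p(158)=88751778802, p(159)=97662728555, p(160)=107438159466, p(161)=118159068427, p(162)=129913904637, p(163)=142798995930, p(164)=156919475295, p(165)=172389800255, p(166)=189334822579, p(167)=207890420102, p(168)=228204732751.
Final step: p(169) = p(168) + p(167) - p(164) - p(162) + p(157) + p(154) - p(147) - p(143) + p(134) + p(129) - p(118) - p(112) + p(99) + p(92) - p(77) - p(69) + p(52) + p(43) - p(24) - p(14)
= 228204732751 + 207890420102 - 156919475295 - 129913904637 + 80630964769 + 60356673280 - 30388671978 - 20390982757 + 8149040695 + 4835271870 - 1482074143 - 761002156 + 169229875 + 72533807 - 10619863 - 3554345 + 281589 + 63261 - 1575 - 135
= 250438925115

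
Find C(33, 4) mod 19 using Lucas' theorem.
13

Using Lucas' theorem:
Write n=33 and k=4 in base 19:
n in base 19: [1, 14]
k in base 19: [0, 4]
C(33,4) mod 19 = ∏ C(n_i, k_i) mod 19
Digit binomials (mod 19): C(1,0) = 1; C(14,4) = 1001 ≡ 13
Product: 1 × 13 = 13 ≡ 13 (mod 19)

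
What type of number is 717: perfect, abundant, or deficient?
deficient

Proper divisors of 717: sum = 1 + 3 + 239 = 243
Since 243 < 717, 717 is deficient.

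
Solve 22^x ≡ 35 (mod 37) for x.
25

Baby-step giant-step with step n = ⌈√37⌉ = 7.
Baby steps 22^j mod 37 (j:value) for j=0..6: 0:1, 1:22, 2:3, 3:29, 4:9, 5:13, 6:27.
Giant-step multiplier: 22^(-7) ≡ 22^(36-7) = 22^29 ≡ 19 (mod 37).
Giant steps γ_i = 35·19^i mod 37: γ_0=35, γ_1=36, γ_2=18, γ_3=9 (in table at j=4).
x = i·n + j = 3·7 + 4 = 25.
Check: 22^25 ≡ 35 (mod 37).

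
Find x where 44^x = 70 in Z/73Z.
30

Baby-step giant-step with step n = ⌈√73⌉ = 9.
Baby steps 44^j mod 73 (j:value) for j=0..8: 0:1, 1:44, 2:38, 3:66, 4:57, 5:26, 6:49, 7:39, 8:37.
Giant-step multiplier: 44^(-9) ≡ 44^(72-9) = 44^63 ≡ 10 (mod 73).
Giant steps γ_i = 70·10^i mod 73: γ_0=70, γ_1=43, γ_2=65, γ_3=66 (in table at j=3).
x = i·n + j = 3·9 + 3 = 30.
Check: 44^30 ≡ 70 (mod 73).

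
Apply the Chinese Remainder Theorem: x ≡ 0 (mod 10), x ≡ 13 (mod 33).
310

Using Chinese Remainder Theorem:
M = 10 × 33 = 330
M1 = 33, M2 = 10
y1 = 33^(-1) mod 10 = 7
y2 = 10^(-1) mod 33 = 10
x = (0×33×7 + 13×10×10) mod 330 = 310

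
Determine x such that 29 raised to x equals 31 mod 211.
125

Baby-step giant-step with step n = ⌈√211⌉ = 15.
Baby steps 29^j mod 211 (j:value) for j=0..14: 0:1, 1:29, 2:208, 3:124, 4:9, 5:50, 6:184, 7:61, 8:81, 9:28, 10:179, 11:127, 12:96, 13:41, 14:134.
Giant-step multiplier: 29^(-15) ≡ 29^(210-15) = 29^195 ≡ 12 (mod 211).
Giant steps γ_i = 31·12^i mod 211: γ_0=31, γ_1=161, γ_2=33, γ_3=185, γ_4=110, γ_5=54, γ_6=15, γ_7=180, γ_8=50 (in table at j=5).
x = i·n + j = 8·15 + 5 = 125.
Check: 29^125 ≡ 31 (mod 211).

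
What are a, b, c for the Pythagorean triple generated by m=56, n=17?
(2847, 1904, 3425)

Euclid's formula: a = m² - n², b = 2mn, c = m² + n²
m = 56, n = 17
a = 56² - 17² = 3136 - 289 = 2847
b = 2 × 56 × 17 = 1904
c = 56² + 17² = 3136 + 289 = 3425
Verification: 2847² + 1904² = 8105409 + 3625216 = 11730625 = 3425² ✓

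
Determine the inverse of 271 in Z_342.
289

gcd(271, 342) = 1, so the inverse exists.
Extended Euclidean algorithm on (342, 271):
342 = 1 × 271 + 71  ⟹  71 = (1)·342 + (-1)·271
271 = 3 × 71 + 58  ⟹  58 = (-3)·342 + (4)·271
71 = 1 × 58 + 13  ⟹  13 = (4)·342 + (-5)·271
58 = 4 × 13 + 6  ⟹  6 = (-19)·342 + (24)·271
13 = 2 × 6 + 1  ⟹  1 = (42)·342 + (-53)·271
So (-53)·271 ≡ 1 (mod 342), i.e. 271^(-1) ≡ -53 ≡ 289 (mod 342).
Check: 271 × 289 = 78319 ≡ 1 (mod 342)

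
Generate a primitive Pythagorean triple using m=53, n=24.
(2233, 2544, 3385)

Euclid's formula: a = m² - n², b = 2mn, c = m² + n²
m = 53, n = 24
a = 53² - 24² = 2809 - 576 = 2233
b = 2 × 53 × 24 = 2544
c = 53² + 24² = 2809 + 576 = 3385
Verification: 2233² + 2544² = 4986289 + 6471936 = 11458225 = 3385² ✓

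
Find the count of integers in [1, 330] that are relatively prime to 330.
80

330 = 2 × 3 × 5 × 11
φ(n) = n × ∏(1 - 1/p) for each prime p dividing n
φ(330) = 330 × (1 - 1/2) × (1 - 1/3) × (1 - 1/5) × (1 - 1/11) = 80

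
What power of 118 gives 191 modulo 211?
163

Baby-step giant-step with step n = ⌈√211⌉ = 15.
Baby steps 118^j mod 211 (j:value) for j=0..14: 0:1, 1:118, 2:209, 3:186, 4:4, 5:50, 6:203, 7:111, 8:16, 9:200, 10:179, 11:22, 12:64, 13:167, 14:83.
Giant-step multiplier: 118^(-15) ≡ 118^(210-15) = 118^195 ≡ 12 (mod 211).
Giant steps γ_i = 191·12^i mod 211: γ_0=191, γ_1=182, γ_2=74, γ_3=44, γ_4=106, γ_5=6, γ_6=72, γ_7=20, γ_8=29, γ_9=137, γ_10=167 (in table at j=13).
x = i·n + j = 10·15 + 13 = 163.
Check: 118^163 ≡ 191 (mod 211).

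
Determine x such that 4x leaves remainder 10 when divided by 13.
x ≡ 9 (mod 13)

gcd(4, 13) = 1, which divides 10, so solutions exist.
Find 4^(-1) mod 13 by the extended Euclidean algorithm:
13 = 3 × 4 + 1  ⟹  1 = (1)·13 + (-3)·4
So (-3)·4 ≡ 1 (mod 13), i.e. 4^(-1) ≡ -3 ≡ 10 (mod 13).
x ≡ 10 × 10 = 100 ≡ 9 (mod 13).
Check: 4 × 9 = 36 ≡ 10 (mod 13).
Unique solution: x ≡ 9 (mod 13)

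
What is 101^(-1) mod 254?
83

gcd(101, 254) = 1, so the inverse exists.
Extended Euclidean algorithm on (254, 101):
254 = 2 × 101 + 52  ⟹  52 = (1)·254 + (-2)·101
101 = 1 × 52 + 49  ⟹  49 = (-1)·254 + (3)·101
52 = 1 × 49 + 3  ⟹  3 = (2)·254 + (-5)·101
49 = 16 × 3 + 1  ⟹  1 = (-33)·254 + (83)·101
So (83)·101 ≡ 1 (mod 254), i.e. 101^(-1) ≡ 83 (mod 254).
Check: 101 × 83 = 8383 ≡ 1 (mod 254)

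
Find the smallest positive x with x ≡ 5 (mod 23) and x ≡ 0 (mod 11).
143

Using Chinese Remainder Theorem:
M = 23 × 11 = 253
M1 = 11, M2 = 23
y1 = 11^(-1) mod 23 = 21
y2 = 23^(-1) mod 11 = 1
x = (5×11×21 + 0×23×1) mod 253 = 143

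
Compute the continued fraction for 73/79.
[0; 1, 12, 6]

Euclidean algorithm steps:
73 = 0 × 79 + 73
79 = 1 × 73 + 6
73 = 12 × 6 + 1
6 = 6 × 1 + 0
Continued fraction: [0; 1, 12, 6]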